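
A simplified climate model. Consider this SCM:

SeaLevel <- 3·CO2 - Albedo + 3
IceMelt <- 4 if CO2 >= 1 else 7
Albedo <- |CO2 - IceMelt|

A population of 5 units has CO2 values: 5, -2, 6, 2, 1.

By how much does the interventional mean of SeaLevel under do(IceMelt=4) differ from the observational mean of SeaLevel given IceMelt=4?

Every unit gets IceMelt=4 under the intervention. SeaLevel values become 17, -9, 19, 7, 3; E[SeaLevel|do(IceMelt=4)] = 7.4.
Observing IceMelt=4 restricts to units where IceMelt's equation naturally yields 4: CO2 ∈ {5, 6, 2, 1}. In that subpopulation SeaLevel = 17, 19, 7, 3, mean 11.5.
Difference = 7.4 − 11.5 = -4.1.

-4.1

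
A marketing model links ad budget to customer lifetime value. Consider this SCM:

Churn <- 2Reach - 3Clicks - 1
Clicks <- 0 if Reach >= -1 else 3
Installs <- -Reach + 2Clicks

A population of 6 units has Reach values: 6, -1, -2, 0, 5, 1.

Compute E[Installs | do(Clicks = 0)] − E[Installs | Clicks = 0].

do(Clicks=0) breaks Clicks's dependence on Reach. With Clicks=0 fixed, Installs across the units is -6, 1, 2, 0, -5, -1, mean -1.5.
Observing Clicks=0 restricts to units where Clicks's equation naturally yields 0: Reach ∈ {6, -1, 0, 5, 1}. In that subpopulation Installs = -6, 1, 0, -5, -1, mean -2.2.
Difference = -1.5 − (-2.2) = 0.7.

0.7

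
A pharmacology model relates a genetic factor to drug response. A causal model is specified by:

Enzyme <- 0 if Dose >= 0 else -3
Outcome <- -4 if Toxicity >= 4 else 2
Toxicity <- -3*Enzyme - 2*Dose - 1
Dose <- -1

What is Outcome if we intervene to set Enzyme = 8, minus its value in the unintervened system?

Under do(Enzyme=8), the mechanism Enzyme <- 0 if Dose >= 0 else -3 is discarded; Enzyme is fixed at 8.
Toxicity = -3*Enzyme - 2*Dose - 1  [with Enzyme=8, Dose=-1]  = -23
Outcome = -4 if Toxicity >= 4 else 2  [with Toxicity=-23]  = 2
Without intervention: Enzyme = 0 if Dose >= 0 else -3  [with Dose=-1]  = -3; Toxicity = -3*Enzyme - 2*Dose - 1  [with Enzyme=-3, Dose=-1]  = 10; Outcome = -4 if Toxicity >= 4 else 2  [with Toxicity=10]  = -4.
Change = 2 − (-4) = 6.

6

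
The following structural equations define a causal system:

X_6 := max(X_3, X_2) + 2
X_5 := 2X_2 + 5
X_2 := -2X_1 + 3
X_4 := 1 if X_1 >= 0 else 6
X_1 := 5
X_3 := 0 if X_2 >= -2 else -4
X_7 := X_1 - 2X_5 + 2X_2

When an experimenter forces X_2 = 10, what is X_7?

Under do(X_2=10), the mechanism X_2 := -2X_1 + 3 is discarded; X_2 is fixed at 10.
X_5 = 2X_2 + 5  [with X_2=10]  = 25
X_7 = X_1 - 2X_5 + 2X_2  [with X_1=5, X_5=25, X_2=10]  = -25

-25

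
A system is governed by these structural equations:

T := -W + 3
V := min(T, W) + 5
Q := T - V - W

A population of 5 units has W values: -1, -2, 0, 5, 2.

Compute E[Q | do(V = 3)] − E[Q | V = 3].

1.4

The intervention sets V=3 in all 5 units regardless of W. Recomputing Q per unit gives 2, 4, 0, -10, -4; average -1.6.
Conditioning on V=3 selects the 2 unit(s) with W ∈ {-2, 5}. Their Q values: 4, -10. Mean = -3.
Difference = -1.6 − (-3) = 1.4.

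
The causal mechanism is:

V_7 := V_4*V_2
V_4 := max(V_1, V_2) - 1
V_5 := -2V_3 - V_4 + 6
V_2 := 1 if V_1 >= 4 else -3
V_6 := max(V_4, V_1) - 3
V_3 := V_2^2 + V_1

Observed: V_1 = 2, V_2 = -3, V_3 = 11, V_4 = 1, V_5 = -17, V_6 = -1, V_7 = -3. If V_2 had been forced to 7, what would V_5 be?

do(V_2=7) replaces the equation V_2 := 1 if V_1 >= 4 else -3 with the constant V_2 = 7.
V_3 = V_2^2 + V_1  [with V_2=7, V_1=2]  = 51
V_4 = max(V_1, V_2) - 1  [with V_1=2, V_2=7]  = 6
V_5 = -2V_3 - V_4 + 6  [with V_3=51, V_4=6]  = -102

-102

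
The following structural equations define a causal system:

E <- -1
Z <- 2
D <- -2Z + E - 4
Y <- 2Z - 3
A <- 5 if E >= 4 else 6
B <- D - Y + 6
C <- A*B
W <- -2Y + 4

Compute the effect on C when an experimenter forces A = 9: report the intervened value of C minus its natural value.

Under do(A=9), the mechanism A <- 5 if E >= 4 else 6 is discarded; A is fixed at 9.
D = -2Z + E - 4  [with Z=2, E=-1]  = -9
Y = 2Z - 3  [with Z=2]  = 1
B = D - Y + 6  [with D=-9, Y=1]  = -4
C = A*B  [with A=9, B=-4]  = -36
Without intervention: D = -2Z + E - 4  [with Z=2, E=-1]  = -9; Y = 2Z - 3  [with Z=2]  = 1; A = 5 if E >= 4 else 6  [with E=-1]  = 6; B = D - Y + 6  [with D=-9, Y=1]  = -4; C = A*B  [with A=6, B=-4]  = -24.
Change = -36 − (-24) = -12.

-12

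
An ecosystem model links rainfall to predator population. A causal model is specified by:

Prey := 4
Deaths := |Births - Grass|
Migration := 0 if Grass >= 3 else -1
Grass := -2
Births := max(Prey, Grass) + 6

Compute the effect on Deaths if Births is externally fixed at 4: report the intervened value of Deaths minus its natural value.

-6

The intervention breaks the incoming arrows to Births: Births := max(Prey, Grass) + 6 no longer applies, and Births = 4.
Deaths = |Births - Grass|  [with Births=4, Grass=-2]  = 6
Without intervention: Births = max(Prey, Grass) + 6  [with Prey=4, Grass=-2]  = 10; Deaths = |Births - Grass|  [with Births=10, Grass=-2]  = 12.
Change = 6 − 12 = -6.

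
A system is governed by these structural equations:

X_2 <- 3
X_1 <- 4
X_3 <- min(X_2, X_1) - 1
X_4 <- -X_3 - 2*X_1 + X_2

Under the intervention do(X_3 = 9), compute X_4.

The intervention breaks the incoming arrows to X_3: X_3 <- min(X_2, X_1) - 1 no longer applies, and X_3 = 9.
X_4 = -X_3 - 2*X_1 + X_2  [with X_3=9, X_1=4, X_2=3]  = -14

-14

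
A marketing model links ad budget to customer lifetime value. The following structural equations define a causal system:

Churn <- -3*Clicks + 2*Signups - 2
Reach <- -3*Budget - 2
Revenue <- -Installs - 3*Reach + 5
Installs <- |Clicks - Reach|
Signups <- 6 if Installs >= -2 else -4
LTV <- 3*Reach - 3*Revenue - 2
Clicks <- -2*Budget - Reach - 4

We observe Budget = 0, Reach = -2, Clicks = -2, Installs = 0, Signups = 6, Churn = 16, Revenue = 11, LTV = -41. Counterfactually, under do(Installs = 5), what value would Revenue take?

6

The intervention breaks the incoming arrows to Installs: Installs <- |Clicks - Reach| no longer applies, and Installs = 5.
Reach = -3*Budget - 2  [with Budget=0]  = -2
Revenue = -Installs - 3*Reach + 5  [with Installs=5, Reach=-2]  = 6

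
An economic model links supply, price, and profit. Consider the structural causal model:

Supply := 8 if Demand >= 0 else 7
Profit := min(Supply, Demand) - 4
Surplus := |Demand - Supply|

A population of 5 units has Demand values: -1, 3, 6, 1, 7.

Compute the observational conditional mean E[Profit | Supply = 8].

0.25

Observing Supply=8 restricts to units where Supply's equation naturally yields 8: Demand ∈ {3, 6, 1, 7}. In that subpopulation Profit = -1, 2, -3, 3, mean 0.25.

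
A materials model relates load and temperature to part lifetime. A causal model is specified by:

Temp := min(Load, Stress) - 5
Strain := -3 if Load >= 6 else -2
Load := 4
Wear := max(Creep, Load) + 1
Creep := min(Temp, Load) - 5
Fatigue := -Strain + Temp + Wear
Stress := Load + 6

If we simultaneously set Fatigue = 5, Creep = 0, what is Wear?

Setting Fatigue = 5, Creep = 0 by intervention discards those variables' equations.
Wear = max(Creep, Load) + 1  [with Creep=0, Load=4]  = 5

5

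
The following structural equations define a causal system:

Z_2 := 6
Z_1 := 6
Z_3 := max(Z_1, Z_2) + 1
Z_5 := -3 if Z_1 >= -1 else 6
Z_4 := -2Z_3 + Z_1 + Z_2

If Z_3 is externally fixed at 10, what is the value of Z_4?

-8

The intervention breaks the incoming arrows to Z_3: Z_3 := max(Z_1, Z_2) + 1 no longer applies, and Z_3 = 10.
Z_4 = -2Z_3 + Z_1 + Z_2  [with Z_3=10, Z_1=6, Z_2=6]  = -8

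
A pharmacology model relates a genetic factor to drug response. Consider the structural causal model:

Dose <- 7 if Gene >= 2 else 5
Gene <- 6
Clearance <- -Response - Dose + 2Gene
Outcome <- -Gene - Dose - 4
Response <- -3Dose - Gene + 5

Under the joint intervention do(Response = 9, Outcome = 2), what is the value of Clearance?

The joint intervention fixes Response = 9, Outcome = 2, removing each variable's own equation.
Dose = 7 if Gene >= 2 else 5  [with Gene=6]  = 7
Clearance = -Response - Dose + 2Gene  [with Response=9, Dose=7, Gene=6]  = -4

-4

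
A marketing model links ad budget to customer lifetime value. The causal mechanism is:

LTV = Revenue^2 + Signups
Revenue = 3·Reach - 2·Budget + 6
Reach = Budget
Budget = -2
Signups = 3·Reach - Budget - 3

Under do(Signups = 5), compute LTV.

21

do(Signups=5) replaces the equation Signups = 3·Reach - Budget - 3 with the constant Signups = 5.
Reach = Budget  [with Budget=-2]  = -2
Revenue = 3·Reach - 2·Budget + 6  [with Reach=-2, Budget=-2]  = 4
LTV = Revenue^2 + Signups  [with Revenue=4, Signups=5]  = 21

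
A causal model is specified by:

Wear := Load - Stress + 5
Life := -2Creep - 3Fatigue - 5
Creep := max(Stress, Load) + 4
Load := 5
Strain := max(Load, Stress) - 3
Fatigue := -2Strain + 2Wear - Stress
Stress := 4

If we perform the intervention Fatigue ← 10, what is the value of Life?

Intervening sets Fatigue = 10 and removes its equation (Fatigue := -2Strain + 2Wear - Stress).
Creep = max(Stress, Load) + 4  [with Stress=4, Load=5]  = 9
Life = -2Creep - 3Fatigue - 5  [with Creep=9, Fatigue=10]  = -53

-53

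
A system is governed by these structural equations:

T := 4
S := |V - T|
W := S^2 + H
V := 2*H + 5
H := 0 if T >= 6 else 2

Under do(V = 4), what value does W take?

do(V=4) replaces the equation V := 2*H + 5 with the constant V = 4.
H = 0 if T >= 6 else 2  [with T=4]  = 2
S = |V - T|  [with V=4, T=4]  = 0
W = S^2 + H  [with S=0, H=2]  = 2

2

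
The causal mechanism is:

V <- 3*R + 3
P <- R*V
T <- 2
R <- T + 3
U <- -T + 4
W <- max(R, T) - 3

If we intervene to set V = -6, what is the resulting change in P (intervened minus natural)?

Intervening sets V = -6 and removes its equation (V <- 3*R + 3).
R = T + 3  [with T=2]  = 5
P = R*V  [with R=5, V=-6]  = -30
Without intervention: R = T + 3  [with T=2]  = 5; V = 3*R + 3  [with R=5]  = 18; P = R*V  [with R=5, V=18]  = 90.
Change = -30 − 90 = -120.

-120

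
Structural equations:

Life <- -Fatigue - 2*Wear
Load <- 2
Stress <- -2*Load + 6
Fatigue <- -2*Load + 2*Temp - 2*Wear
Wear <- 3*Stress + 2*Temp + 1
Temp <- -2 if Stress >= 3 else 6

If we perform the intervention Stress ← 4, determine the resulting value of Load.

Under do(Stress=4), the mechanism Stress <- -2*Load + 6 is discarded; Stress is fixed at 4.
Load is not downstream of the intervention, so its value is determined by the original equations.

2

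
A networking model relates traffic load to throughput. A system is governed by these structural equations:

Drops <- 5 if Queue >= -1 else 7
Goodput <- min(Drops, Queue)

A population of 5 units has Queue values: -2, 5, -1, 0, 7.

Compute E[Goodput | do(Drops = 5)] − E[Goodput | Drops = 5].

-0.85

Every unit gets Drops=5 under the intervention. Goodput values become -2, 5, -1, 0, 5; E[Goodput|do(Drops=5)] = 1.4.
Conditioning on Drops=5 selects the 4 unit(s) with Queue ∈ {5, -1, 0, 7}. Their Goodput values: 5, -1, 0, 5. Mean = 2.25.
Difference = 1.4 − 2.25 = -0.85.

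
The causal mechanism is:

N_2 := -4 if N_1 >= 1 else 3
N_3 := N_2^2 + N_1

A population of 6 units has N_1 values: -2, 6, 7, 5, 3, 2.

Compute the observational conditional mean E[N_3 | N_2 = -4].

Observing N_2=-4 restricts to units where N_2's equation naturally yields -4: N_1 ∈ {6, 7, 5, 3, 2}. In that subpopulation N_3 = 22, 23, 21, 19, 18, mean 20.6.

20.6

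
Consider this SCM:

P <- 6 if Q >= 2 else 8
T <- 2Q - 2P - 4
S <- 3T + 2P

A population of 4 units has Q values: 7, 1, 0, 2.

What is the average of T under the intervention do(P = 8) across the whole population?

-15

Under do(P=8), P's equation is replaced by P=8 for every unit. Per-unit T: -6, -18, -20, -16. Mean = -15.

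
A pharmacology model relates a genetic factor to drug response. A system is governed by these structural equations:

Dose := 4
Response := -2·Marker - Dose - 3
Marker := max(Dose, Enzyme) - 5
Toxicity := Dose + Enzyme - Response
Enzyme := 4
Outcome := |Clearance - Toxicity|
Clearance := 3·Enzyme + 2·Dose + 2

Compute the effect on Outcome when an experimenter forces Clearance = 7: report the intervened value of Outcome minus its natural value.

-3

Intervening sets Clearance = 7 and removes its equation (Clearance := 3·Enzyme + 2·Dose + 2).
Marker = max(Dose, Enzyme) - 5  [with Dose=4, Enzyme=4]  = -1
Response = -2·Marker - Dose - 3  [with Marker=-1, Dose=4]  = -5
Toxicity = Dose + Enzyme - Response  [with Dose=4, Enzyme=4, Response=-5]  = 13
Outcome = |Clearance - Toxicity|  [with Clearance=7, Toxicity=13]  = 6
Without intervention: Marker = max(Dose, Enzyme) - 5  [with Dose=4, Enzyme=4]  = -1; Response = -2·Marker - Dose - 3  [with Marker=-1, Dose=4]  = -5; Toxicity = Dose + Enzyme - Response  [with Dose=4, Enzyme=4, Response=-5]  = 13; Clearance = 3·Enzyme + 2·Dose + 2  [with Enzyme=4, Dose=4]  = 22; Outcome = |Clearance - Toxicity|  [with Clearance=22, Toxicity=13]  = 9.
Change = 6 − 9 = -3.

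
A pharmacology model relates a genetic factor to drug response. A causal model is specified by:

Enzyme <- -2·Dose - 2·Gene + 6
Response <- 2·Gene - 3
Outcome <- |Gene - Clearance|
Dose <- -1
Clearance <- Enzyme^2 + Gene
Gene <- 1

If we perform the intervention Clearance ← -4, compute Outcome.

5

The intervention breaks the incoming arrows to Clearance: Clearance <- Enzyme^2 + Gene no longer applies, and Clearance = -4.
Outcome = |Gene - Clearance|  [with Gene=1, Clearance=-4]  = 5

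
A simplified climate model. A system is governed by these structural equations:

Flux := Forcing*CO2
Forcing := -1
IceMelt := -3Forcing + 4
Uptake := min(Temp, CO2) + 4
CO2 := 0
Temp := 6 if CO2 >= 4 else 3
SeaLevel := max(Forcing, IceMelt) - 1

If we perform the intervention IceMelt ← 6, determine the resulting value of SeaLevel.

Intervening sets IceMelt = 6 and removes its equation (IceMelt := -3Forcing + 4).
SeaLevel = max(Forcing, IceMelt) - 1  [with Forcing=-1, IceMelt=6]  = 5

5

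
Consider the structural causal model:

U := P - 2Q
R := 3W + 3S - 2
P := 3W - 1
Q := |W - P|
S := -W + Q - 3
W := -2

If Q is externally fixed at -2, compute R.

do(Q=-2) replaces the equation Q := |W - P| with the constant Q = -2.
S = -W + Q - 3  [with W=-2, Q=-2]  = -3
R = 3W + 3S - 2  [with W=-2, S=-3]  = -17

-17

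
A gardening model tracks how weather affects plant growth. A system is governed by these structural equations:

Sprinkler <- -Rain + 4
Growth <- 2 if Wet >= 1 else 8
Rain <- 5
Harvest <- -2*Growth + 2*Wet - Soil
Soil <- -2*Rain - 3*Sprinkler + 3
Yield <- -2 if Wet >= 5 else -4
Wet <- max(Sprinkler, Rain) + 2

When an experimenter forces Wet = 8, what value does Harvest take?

16

The intervention breaks the incoming arrows to Wet: Wet <- max(Sprinkler, Rain) + 2 no longer applies, and Wet = 8.
Sprinkler = -Rain + 4  [with Rain=5]  = -1
Soil = -2*Rain - 3*Sprinkler + 3  [with Rain=5, Sprinkler=-1]  = -4
Growth = 2 if Wet >= 1 else 8  [with Wet=8]  = 2
Harvest = -2*Growth + 2*Wet - Soil  [with Growth=2, Wet=8, Soil=-4]  = 16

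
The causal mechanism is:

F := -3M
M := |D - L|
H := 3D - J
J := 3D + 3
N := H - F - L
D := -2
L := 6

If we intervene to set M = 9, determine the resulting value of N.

The intervention breaks the incoming arrows to M: M := |D - L| no longer applies, and M = 9.
J = 3D + 3  [with D=-2]  = -3
F = -3M  [with M=9]  = -27
H = 3D - J  [with D=-2, J=-3]  = -3
N = H - F - L  [with H=-3, F=-27, L=6]  = 18

18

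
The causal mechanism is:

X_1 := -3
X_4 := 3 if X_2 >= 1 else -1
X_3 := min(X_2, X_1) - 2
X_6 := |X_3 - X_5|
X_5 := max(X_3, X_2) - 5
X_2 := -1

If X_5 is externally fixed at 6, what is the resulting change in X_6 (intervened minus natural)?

The intervention breaks the incoming arrows to X_5: X_5 := max(X_3, X_2) - 5 no longer applies, and X_5 = 6.
X_3 = min(X_2, X_1) - 2  [with X_2=-1, X_1=-3]  = -5
X_6 = |X_3 - X_5|  [with X_3=-5, X_5=6]  = 11
Without intervention: X_3 = min(X_2, X_1) - 2  [with X_2=-1, X_1=-3]  = -5; X_5 = max(X_3, X_2) - 5  [with X_3=-5, X_2=-1]  = -6; X_6 = |X_3 - X_5|  [with X_3=-5, X_5=-6]  = 1.
Change = 11 − 1 = 10.

10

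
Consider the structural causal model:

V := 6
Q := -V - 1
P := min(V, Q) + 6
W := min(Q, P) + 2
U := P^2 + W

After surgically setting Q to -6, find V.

Under do(Q=-6), the mechanism Q := -V - 1 is discarded; Q is fixed at -6.
V is not downstream of the intervention, so its value is determined by the original equations.

6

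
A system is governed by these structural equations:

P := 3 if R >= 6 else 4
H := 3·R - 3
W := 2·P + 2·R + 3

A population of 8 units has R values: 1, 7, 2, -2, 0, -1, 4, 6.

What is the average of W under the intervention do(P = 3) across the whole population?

13.25

Every unit gets P=3 under the intervention. W values become 11, 23, 13, 5, 9, 7, 17, 21; E[W|do(P=3)] = 13.25.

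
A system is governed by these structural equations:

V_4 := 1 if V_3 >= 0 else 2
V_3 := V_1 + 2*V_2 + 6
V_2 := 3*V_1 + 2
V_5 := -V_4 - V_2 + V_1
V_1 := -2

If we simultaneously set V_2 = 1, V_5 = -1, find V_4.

1

The joint intervention fixes V_2 = 1, V_5 = -1, removing each variable's own equation.
V_3 = V_1 + 2*V_2 + 6  [with V_1=-2, V_2=1]  = 6
V_4 = 1 if V_3 >= 0 else 2  [with V_3=6]  = 1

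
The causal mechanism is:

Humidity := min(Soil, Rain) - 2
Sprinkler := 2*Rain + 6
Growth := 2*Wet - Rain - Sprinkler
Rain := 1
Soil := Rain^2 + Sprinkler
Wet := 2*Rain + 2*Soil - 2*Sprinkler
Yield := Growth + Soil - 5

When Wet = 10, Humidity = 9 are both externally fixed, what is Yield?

Setting Wet = 10, Humidity = 9 by intervention discards those variables' equations.
Sprinkler = 2*Rain + 6  [with Rain=1]  = 8
Soil = Rain^2 + Sprinkler  [with Rain=1, Sprinkler=8]  = 9
Growth = 2*Wet - Rain - Sprinkler  [with Wet=10, Rain=1, Sprinkler=8]  = 11
Yield = Growth + Soil - 5  [with Growth=11, Soil=9]  = 15

15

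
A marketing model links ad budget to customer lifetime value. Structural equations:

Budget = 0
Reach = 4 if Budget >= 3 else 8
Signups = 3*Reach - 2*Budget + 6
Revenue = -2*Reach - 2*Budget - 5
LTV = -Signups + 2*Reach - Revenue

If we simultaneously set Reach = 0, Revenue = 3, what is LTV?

-9

Setting Reach = 0, Revenue = 3 by intervention discards those variables' equations.
Signups = 3*Reach - 2*Budget + 6  [with Reach=0, Budget=0]  = 6
LTV = -Signups + 2*Reach - Revenue  [with Signups=6, Reach=0, Revenue=3]  = -9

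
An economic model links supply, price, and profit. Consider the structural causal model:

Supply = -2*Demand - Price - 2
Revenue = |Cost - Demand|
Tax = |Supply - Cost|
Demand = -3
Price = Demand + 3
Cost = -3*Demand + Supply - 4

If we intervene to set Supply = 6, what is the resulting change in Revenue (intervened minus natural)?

2

do(Supply=6) replaces the equation Supply = -2*Demand - Price - 2 with the constant Supply = 6.
Cost = -3*Demand + Supply - 4  [with Demand=-3, Supply=6]  = 11
Revenue = |Cost - Demand|  [with Cost=11, Demand=-3]  = 14
Without intervention: Price = Demand + 3  [with Demand=-3]  = 0; Supply = -2*Demand - Price - 2  [with Demand=-3, Price=0]  = 4; Cost = -3*Demand + Supply - 4  [with Demand=-3, Supply=4]  = 9; Revenue = |Cost - Demand|  [with Cost=9, Demand=-3]  = 12.
Change = 14 − 12 = 2.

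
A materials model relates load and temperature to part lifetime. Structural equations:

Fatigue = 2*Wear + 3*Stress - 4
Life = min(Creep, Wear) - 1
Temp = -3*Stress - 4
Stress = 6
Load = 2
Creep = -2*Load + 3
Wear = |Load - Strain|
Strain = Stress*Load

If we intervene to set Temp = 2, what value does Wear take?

10

Under do(Temp=2), the mechanism Temp = -3*Stress - 4 is discarded; Temp is fixed at 2.
Since Wear is not a descendant of the intervened variable, it is unaffected.
Strain = Stress*Load  [with Stress=6, Load=2]  = 12
Wear = |Load - Strain|  [with Load=2, Strain=12]  = 10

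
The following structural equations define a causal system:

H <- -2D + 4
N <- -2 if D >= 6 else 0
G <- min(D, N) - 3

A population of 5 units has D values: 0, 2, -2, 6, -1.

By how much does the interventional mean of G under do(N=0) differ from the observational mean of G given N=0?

0.15

do(N=0) breaks N's dependence on D. With N=0 fixed, G across the units is -3, -3, -5, -3, -4, mean -3.6.
E[G|N=0] averages over only the 4 units with N=0 (D = 0, 2, -2, -1): G = -3, -3, -5, -4, mean -3.75.
Difference = -3.6 − (-3.75) = 0.15.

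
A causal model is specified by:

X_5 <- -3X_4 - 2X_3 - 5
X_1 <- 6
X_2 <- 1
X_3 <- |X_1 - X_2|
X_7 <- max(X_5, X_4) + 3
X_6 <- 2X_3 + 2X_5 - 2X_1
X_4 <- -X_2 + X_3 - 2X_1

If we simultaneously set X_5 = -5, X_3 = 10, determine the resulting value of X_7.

0

The joint intervention fixes X_5 = -5, X_3 = 10, removing each variable's own equation.
X_4 = -X_2 + X_3 - 2X_1  [with X_2=1, X_3=10, X_1=6]  = -3
X_7 = max(X_5, X_4) + 3  [with X_5=-5, X_4=-3]  = 0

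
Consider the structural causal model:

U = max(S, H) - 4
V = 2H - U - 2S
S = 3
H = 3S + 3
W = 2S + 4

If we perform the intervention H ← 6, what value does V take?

4

Under do(H=6), the mechanism H = 3S + 3 is discarded; H is fixed at 6.
U = max(S, H) - 4  [with S=3, H=6]  = 2
V = 2H - U - 2S  [with H=6, U=2, S=3]  = 4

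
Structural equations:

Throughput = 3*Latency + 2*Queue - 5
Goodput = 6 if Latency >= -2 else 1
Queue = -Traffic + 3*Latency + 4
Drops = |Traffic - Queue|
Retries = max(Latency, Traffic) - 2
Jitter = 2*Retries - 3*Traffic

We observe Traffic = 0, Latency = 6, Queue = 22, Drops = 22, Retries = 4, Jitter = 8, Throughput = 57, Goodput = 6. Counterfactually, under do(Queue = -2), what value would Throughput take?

The intervention breaks the incoming arrows to Queue: Queue = -Traffic + 3*Latency + 4 no longer applies, and Queue = -2.
Throughput = 3*Latency + 2*Queue - 5  [with Latency=6, Queue=-2]  = 9

9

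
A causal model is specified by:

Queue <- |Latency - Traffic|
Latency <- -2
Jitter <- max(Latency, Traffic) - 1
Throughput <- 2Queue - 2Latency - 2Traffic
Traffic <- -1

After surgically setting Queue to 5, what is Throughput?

16

do(Queue=5) replaces the equation Queue <- |Latency - Traffic| with the constant Queue = 5.
Throughput = 2Queue - 2Latency - 2Traffic  [with Queue=5, Latency=-2, Traffic=-1]  = 16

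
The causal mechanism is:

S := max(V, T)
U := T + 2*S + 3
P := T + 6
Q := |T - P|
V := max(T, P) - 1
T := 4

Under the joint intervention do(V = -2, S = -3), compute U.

Setting V = -2, S = -3 by intervention discards those variables' equations.
U = T + 2*S + 3  [with T=4, S=-3]  = 1

1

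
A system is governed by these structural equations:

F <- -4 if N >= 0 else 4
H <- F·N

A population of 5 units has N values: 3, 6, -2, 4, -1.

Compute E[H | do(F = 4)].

The intervention sets F=4 in all 5 units regardless of N. Recomputing H per unit gives 12, 24, -8, 16, -4; average 8.

8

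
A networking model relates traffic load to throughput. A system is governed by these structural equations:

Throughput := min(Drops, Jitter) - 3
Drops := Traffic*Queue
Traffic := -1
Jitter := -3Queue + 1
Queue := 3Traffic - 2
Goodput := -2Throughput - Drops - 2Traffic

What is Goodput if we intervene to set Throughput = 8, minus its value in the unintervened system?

-12

The intervention breaks the incoming arrows to Throughput: Throughput := min(Drops, Jitter) - 3 no longer applies, and Throughput = 8.
Queue = 3Traffic - 2  [with Traffic=-1]  = -5
Drops = Traffic*Queue  [with Traffic=-1, Queue=-5]  = 5
Goodput = -2Throughput - Drops - 2Traffic  [with Throughput=8, Drops=5, Traffic=-1]  = -19
Without intervention: Queue = 3Traffic - 2  [with Traffic=-1]  = -5; Drops = Traffic*Queue  [with Traffic=-1, Queue=-5]  = 5; Jitter = -3Queue + 1  [with Queue=-5]  = 16; Throughput = min(Drops, Jitter) - 3  [with Drops=5, Jitter=16]  = 2; Goodput = -2Throughput - Drops - 2Traffic  [with Throughput=2, Drops=5, Traffic=-1]  = -7.
Change = -19 − (-7) = -12.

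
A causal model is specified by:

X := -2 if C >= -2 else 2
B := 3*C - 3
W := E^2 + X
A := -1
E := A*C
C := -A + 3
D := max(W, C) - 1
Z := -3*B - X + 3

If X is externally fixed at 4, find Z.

The intervention breaks the incoming arrows to X: X := -2 if C >= -2 else 2 no longer applies, and X = 4.
C = -A + 3  [with A=-1]  = 4
B = 3*C - 3  [with C=4]  = 9
Z = -3*B - X + 3  [with B=9, X=4]  = -28

-28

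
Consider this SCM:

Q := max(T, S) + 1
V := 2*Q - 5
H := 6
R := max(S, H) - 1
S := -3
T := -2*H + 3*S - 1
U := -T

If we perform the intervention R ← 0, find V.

-9

Intervening sets R = 0 and removes its equation (R := max(S, H) - 1).
Since V is not a descendant of the intervened variable, it is unaffected.
T = -2*H + 3*S - 1  [with H=6, S=-3]  = -22
Q = max(T, S) + 1  [with T=-22, S=-3]  = -2
V = 2*Q - 5  [with Q=-2]  = -9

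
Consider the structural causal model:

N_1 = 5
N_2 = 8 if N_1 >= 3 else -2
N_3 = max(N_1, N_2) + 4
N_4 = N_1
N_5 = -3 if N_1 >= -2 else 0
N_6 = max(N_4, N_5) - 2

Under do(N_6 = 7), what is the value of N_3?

do(N_6=7) replaces the equation N_6 = max(N_4, N_5) - 2 with the constant N_6 = 7.
N_3 is not downstream of the intervention, so its value is determined by the original equations.
N_2 = 8 if N_1 >= 3 else -2  [with N_1=5]  = 8
N_3 = max(N_1, N_2) + 4  [with N_1=5, N_2=8]  = 12

12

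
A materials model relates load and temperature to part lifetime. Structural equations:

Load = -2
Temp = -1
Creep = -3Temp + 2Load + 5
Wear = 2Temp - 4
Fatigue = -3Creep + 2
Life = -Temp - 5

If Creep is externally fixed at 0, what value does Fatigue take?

do(Creep=0) replaces the equation Creep = -3Temp + 2Load + 5 with the constant Creep = 0.
Fatigue = -3Creep + 2  [with Creep=0]  = 2

2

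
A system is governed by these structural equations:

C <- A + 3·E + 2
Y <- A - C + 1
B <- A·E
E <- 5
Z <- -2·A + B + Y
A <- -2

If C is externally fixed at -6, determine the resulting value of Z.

-1

The intervention breaks the incoming arrows to C: C <- A + 3·E + 2 no longer applies, and C = -6.
B = A·E  [with A=-2, E=5]  = -10
Y = A - C + 1  [with A=-2, C=-6]  = 5
Z = -2·A + B + Y  [with A=-2, B=-10, Y=5]  = -1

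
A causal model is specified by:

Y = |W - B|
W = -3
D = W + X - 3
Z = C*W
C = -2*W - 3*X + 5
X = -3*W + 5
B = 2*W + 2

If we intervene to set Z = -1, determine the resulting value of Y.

1

Under do(Z=-1), the mechanism Z = C*W is discarded; Z is fixed at -1.
Since Y is not a descendant of the intervened variable, it is unaffected.
B = 2*W + 2  [with W=-3]  = -4
Y = |W - B|  [with W=-3, B=-4]  = 1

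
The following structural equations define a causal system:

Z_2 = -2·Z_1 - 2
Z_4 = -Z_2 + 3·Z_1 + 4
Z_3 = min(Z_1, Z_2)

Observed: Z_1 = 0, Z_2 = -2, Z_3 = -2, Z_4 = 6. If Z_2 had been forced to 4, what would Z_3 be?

The intervention breaks the incoming arrows to Z_2: Z_2 = -2·Z_1 - 2 no longer applies, and Z_2 = 4.
Z_3 = min(Z_1, Z_2)  [with Z_1=0, Z_2=4]  = 0

0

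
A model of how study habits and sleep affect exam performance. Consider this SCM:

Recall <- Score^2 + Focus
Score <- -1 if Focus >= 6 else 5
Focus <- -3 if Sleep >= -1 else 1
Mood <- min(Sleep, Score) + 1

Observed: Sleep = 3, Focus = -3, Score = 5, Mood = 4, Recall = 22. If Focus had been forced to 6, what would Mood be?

Under do(Focus=6), the mechanism Focus <- -3 if Sleep >= -1 else 1 is discarded; Focus is fixed at 6.
Score = -1 if Focus >= 6 else 5  [with Focus=6]  = -1
Mood = min(Sleep, Score) + 1  [with Sleep=3, Score=-1]  = 0

0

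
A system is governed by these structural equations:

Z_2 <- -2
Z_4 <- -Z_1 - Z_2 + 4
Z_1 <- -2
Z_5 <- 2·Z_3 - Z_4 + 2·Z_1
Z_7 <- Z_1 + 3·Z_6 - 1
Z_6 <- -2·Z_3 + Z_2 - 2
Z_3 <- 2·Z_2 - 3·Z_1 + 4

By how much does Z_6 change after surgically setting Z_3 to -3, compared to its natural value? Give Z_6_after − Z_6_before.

18

The intervention breaks the incoming arrows to Z_3: Z_3 <- 2·Z_2 - 3·Z_1 + 4 no longer applies, and Z_3 = -3.
Z_6 = -2·Z_3 + Z_2 - 2  [with Z_3=-3, Z_2=-2]  = 2
Without intervention: Z_3 = 2·Z_2 - 3·Z_1 + 4  [with Z_2=-2, Z_1=-2]  = 6; Z_6 = -2·Z_3 + Z_2 - 2  [with Z_3=6, Z_2=-2]  = -16.
Change = 2 − (-16) = 18.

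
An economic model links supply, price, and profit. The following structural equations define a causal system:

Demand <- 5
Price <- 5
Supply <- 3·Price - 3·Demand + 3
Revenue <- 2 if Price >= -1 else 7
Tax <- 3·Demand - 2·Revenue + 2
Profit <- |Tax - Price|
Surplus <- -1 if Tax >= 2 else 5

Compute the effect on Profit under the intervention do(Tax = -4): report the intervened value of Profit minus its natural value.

1

The intervention breaks the incoming arrows to Tax: Tax <- 3·Demand - 2·Revenue + 2 no longer applies, and Tax = -4.
Profit = |Tax - Price|  [with Tax=-4, Price=5]  = 9
Without intervention: Revenue = 2 if Price >= -1 else 7  [with Price=5]  = 2; Tax = 3·Demand - 2·Revenue + 2  [with Demand=5, Revenue=2]  = 13; Profit = |Tax - Price|  [with Tax=13, Price=5]  = 8.
Change = 9 − 8 = 1.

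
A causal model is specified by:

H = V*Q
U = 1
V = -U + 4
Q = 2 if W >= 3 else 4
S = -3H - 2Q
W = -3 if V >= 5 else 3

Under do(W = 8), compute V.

Under do(W=8), the mechanism W = -3 if V >= 5 else 3 is discarded; W is fixed at 8.
Since V is not a descendant of the intervened variable, it is unaffected.
V = -U + 4  [with U=1]  = 3

3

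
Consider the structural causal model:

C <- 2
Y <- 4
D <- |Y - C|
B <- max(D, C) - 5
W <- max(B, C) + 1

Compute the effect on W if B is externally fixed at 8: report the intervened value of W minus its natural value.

6

Intervening sets B = 8 and removes its equation (B <- max(D, C) - 5).
W = max(B, C) + 1  [with B=8, C=2]  = 9
Without intervention: D = |Y - C|  [with Y=4, C=2]  = 2; B = max(D, C) - 5  [with D=2, C=2]  = -3; W = max(B, C) + 1  [with B=-3, C=2]  = 3.
Change = 9 − 3 = 6.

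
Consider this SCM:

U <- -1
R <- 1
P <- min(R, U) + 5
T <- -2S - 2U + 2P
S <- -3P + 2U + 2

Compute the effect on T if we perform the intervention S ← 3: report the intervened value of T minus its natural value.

Intervening sets S = 3 and removes its equation (S <- -3P + 2U + 2).
P = min(R, U) + 5  [with R=1, U=-1]  = 4
T = -2S - 2U + 2P  [with S=3, U=-1, P=4]  = 4
Without intervention: P = min(R, U) + 5  [with R=1, U=-1]  = 4; S = -3P + 2U + 2  [with P=4, U=-1]  = -12; T = -2S - 2U + 2P  [with S=-12, U=-1, P=4]  = 34.
Change = 4 − 34 = -30.

-30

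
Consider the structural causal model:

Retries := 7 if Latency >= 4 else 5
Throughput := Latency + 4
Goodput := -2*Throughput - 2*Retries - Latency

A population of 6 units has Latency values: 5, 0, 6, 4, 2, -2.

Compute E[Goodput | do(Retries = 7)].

-29.5

do(Retries=7) breaks Retries's dependence on Latency. With Retries=7 fixed, Goodput across the units is -37, -22, -40, -34, -28, -16, mean -29.5.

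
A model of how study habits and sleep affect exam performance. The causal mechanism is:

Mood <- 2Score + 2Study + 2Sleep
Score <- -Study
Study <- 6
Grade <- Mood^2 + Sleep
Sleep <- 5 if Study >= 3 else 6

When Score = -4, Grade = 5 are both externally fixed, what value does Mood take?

14

The joint intervention fixes Score = -4, Grade = 5, removing each variable's own equation.
Sleep = 5 if Study >= 3 else 6  [with Study=6]  = 5
Mood = 2Score + 2Study + 2Sleep  [with Score=-4, Study=6, Sleep=5]  = 14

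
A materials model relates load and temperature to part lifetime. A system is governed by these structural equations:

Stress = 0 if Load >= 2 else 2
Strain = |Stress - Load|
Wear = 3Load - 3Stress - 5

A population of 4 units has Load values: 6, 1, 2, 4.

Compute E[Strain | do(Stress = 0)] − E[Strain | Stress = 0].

do(Stress=0) breaks Stress's dependence on Load. With Stress=0 fixed, Strain across the units is 6, 1, 2, 4, mean 3.25.
E[Strain|Stress=0] averages over only the 3 units with Stress=0 (Load = 6, 2, 4): Strain = 6, 2, 4, mean 4.
Difference = 3.25 − 4 = -0.75.

-0.75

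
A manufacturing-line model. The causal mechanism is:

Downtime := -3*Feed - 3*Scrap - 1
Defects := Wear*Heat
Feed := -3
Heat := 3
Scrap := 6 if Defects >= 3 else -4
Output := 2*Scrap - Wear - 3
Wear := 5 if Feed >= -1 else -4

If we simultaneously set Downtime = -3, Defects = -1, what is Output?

-7

Setting Downtime = -3, Defects = -1 by intervention discards those variables' equations.
Wear = 5 if Feed >= -1 else -4  [with Feed=-3]  = -4
Scrap = 6 if Defects >= 3 else -4  [with Defects=-1]  = -4
Output = 2*Scrap - Wear - 3  [with Scrap=-4, Wear=-4]  = -7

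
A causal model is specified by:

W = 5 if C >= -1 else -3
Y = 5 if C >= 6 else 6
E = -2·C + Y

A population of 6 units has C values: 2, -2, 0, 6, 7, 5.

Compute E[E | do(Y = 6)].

0

Under do(Y=6), Y's equation is replaced by Y=6 for every unit. Per-unit E: 2, 10, 6, -6, -8, -4. Mean = 0.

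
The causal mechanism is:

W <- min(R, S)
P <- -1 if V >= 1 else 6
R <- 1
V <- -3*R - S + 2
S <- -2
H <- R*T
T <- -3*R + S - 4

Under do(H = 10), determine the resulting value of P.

Intervening sets H = 10 and removes its equation (H <- R*T).
Since P is not a descendant of the intervened variable, it is unaffected.
V = -3*R - S + 2  [with R=1, S=-2]  = 1
P = -1 if V >= 1 else 6  [with V=1]  = -1

-1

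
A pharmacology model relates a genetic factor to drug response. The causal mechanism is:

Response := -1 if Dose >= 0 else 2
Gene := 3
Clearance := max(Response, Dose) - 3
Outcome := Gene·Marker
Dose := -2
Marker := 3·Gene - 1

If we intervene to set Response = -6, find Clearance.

-5

Intervening sets Response = -6 and removes its equation (Response := -1 if Dose >= 0 else 2).
Clearance = max(Response, Dose) - 3  [with Response=-6, Dose=-2]  = -5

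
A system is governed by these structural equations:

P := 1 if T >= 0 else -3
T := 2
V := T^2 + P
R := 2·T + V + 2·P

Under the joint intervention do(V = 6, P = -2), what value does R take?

The joint intervention fixes V = 6, P = -2, removing each variable's own equation.
R = 2·T + V + 2·P  [with T=2, V=6, P=-2]  = 6

6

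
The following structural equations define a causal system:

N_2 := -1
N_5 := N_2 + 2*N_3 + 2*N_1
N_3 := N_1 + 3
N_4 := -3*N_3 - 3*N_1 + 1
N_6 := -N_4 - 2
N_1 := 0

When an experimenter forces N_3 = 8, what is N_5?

do(N_3=8) replaces the equation N_3 := N_1 + 3 with the constant N_3 = 8.
N_5 = N_2 + 2*N_3 + 2*N_1  [with N_2=-1, N_3=8, N_1=0]  = 15

15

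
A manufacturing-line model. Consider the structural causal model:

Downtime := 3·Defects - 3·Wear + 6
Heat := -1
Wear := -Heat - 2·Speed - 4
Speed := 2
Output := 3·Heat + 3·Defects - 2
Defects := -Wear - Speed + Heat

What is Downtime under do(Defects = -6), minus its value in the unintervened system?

Under do(Defects=-6), the mechanism Defects := -Wear - Speed + Heat is discarded; Defects is fixed at -6.
Wear = -Heat - 2·Speed - 4  [with Heat=-1, Speed=2]  = -7
Downtime = 3·Defects - 3·Wear + 6  [with Defects=-6, Wear=-7]  = 9
Without intervention: Wear = -Heat - 2·Speed - 4  [with Heat=-1, Speed=2]  = -7; Defects = -Wear - Speed + Heat  [with Wear=-7, Speed=2, Heat=-1]  = 4; Downtime = 3·Defects - 3·Wear + 6  [with Defects=4, Wear=-7]  = 39.
Change = 9 − 39 = -30.

-30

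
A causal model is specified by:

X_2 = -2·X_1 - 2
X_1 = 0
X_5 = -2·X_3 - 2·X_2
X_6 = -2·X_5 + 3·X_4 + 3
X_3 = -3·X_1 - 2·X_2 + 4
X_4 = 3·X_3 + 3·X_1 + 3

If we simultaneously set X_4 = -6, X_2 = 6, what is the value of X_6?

The joint intervention fixes X_4 = -6, X_2 = 6, removing each variable's own equation.
X_3 = -3·X_1 - 2·X_2 + 4  [with X_1=0, X_2=6]  = -8
X_5 = -2·X_3 - 2·X_2  [with X_3=-8, X_2=6]  = 4
X_6 = -2·X_5 + 3·X_4 + 3  [with X_5=4, X_4=-6]  = -23

-23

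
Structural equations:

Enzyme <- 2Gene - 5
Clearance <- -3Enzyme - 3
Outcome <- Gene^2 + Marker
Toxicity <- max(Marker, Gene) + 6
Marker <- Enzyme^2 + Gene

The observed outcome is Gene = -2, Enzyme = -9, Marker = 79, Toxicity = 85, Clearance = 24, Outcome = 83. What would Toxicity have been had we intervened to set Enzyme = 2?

8

Under do(Enzyme=2), the mechanism Enzyme <- 2Gene - 5 is discarded; Enzyme is fixed at 2.
Marker = Enzyme^2 + Gene  [with Enzyme=2, Gene=-2]  = 2
Toxicity = max(Marker, Gene) + 6  [with Marker=2, Gene=-2]  = 8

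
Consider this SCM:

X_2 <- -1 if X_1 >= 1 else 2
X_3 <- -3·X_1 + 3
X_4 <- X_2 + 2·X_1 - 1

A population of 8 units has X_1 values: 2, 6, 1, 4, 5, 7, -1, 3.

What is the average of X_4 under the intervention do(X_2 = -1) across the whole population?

4.75

The intervention sets X_2=-1 in all 8 units regardless of X_1. Recomputing X_4 per unit gives 2, 10, 0, 6, 8, 12, -4, 4; average 4.75.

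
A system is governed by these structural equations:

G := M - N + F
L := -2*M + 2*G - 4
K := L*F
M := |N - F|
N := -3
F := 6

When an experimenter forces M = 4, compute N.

-3

Under do(M=4), the mechanism M := |N - F| is discarded; M is fixed at 4.
Since N is not a descendant of the intervened variable, it is unaffected.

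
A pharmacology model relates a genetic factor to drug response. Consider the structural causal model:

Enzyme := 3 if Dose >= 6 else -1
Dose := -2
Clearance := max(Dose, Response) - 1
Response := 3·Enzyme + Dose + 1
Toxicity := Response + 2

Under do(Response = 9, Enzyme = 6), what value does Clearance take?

8

Setting Response = 9, Enzyme = 6 by intervention discards those variables' equations.
Clearance = max(Dose, Response) - 1  [with Dose=-2, Response=9]  = 8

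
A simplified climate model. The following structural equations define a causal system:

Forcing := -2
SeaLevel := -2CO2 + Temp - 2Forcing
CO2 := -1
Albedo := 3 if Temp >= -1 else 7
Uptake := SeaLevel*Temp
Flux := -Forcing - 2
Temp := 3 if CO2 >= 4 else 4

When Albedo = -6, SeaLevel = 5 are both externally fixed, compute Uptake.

20

Under do(Albedo = -6, SeaLevel = 5), each intervened variable's structural equation is replaced by its fixed value.
Temp = 3 if CO2 >= 4 else 4  [with CO2=-1]  = 4
Uptake = SeaLevel*Temp  [with SeaLevel=5, Temp=4]  = 20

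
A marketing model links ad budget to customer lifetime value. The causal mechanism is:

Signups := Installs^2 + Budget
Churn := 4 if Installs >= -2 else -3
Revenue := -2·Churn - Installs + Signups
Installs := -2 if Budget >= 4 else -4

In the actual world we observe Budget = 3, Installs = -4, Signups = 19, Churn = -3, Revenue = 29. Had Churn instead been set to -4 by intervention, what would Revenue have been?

Intervening sets Churn = -4 and removes its equation (Churn := 4 if Installs >= -2 else -3).
Installs = -2 if Budget >= 4 else -4  [with Budget=3]  = -4
Signups = Installs^2 + Budget  [with Installs=-4, Budget=3]  = 19
Revenue = -2·Churn - Installs + Signups  [with Churn=-4, Installs=-4, Signups=19]  = 31

31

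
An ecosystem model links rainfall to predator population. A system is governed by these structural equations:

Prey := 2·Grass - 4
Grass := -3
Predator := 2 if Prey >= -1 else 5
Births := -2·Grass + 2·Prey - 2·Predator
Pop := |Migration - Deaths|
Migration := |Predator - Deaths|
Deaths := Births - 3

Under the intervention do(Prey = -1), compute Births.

Under do(Prey=-1), the mechanism Prey := 2·Grass - 4 is discarded; Prey is fixed at -1.
Predator = 2 if Prey >= -1 else 5  [with Prey=-1]  = 2
Births = -2·Grass + 2·Prey - 2·Predator  [with Grass=-3, Prey=-1, Predator=2]  = 0

0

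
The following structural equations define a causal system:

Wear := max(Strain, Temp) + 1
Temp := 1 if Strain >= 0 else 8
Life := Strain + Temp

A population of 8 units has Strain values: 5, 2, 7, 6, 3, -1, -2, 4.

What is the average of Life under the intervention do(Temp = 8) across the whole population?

11

The intervention sets Temp=8 in all 8 units regardless of Strain. Recomputing Life per unit gives 13, 10, 15, 14, 11, 7, 6, 12; average 11.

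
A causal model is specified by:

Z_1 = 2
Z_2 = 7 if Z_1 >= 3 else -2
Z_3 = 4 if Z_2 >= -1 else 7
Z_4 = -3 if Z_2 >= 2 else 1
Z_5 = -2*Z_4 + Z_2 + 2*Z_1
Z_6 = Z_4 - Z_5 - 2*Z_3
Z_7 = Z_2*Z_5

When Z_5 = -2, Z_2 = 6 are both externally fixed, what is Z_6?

-9

The joint intervention fixes Z_5 = -2, Z_2 = 6, removing each variable's own equation.
Z_3 = 4 if Z_2 >= -1 else 7  [with Z_2=6]  = 4
Z_4 = -3 if Z_2 >= 2 else 1  [with Z_2=6]  = -3
Z_6 = Z_4 - Z_5 - 2*Z_3  [with Z_4=-3, Z_5=-2, Z_3=4]  = -9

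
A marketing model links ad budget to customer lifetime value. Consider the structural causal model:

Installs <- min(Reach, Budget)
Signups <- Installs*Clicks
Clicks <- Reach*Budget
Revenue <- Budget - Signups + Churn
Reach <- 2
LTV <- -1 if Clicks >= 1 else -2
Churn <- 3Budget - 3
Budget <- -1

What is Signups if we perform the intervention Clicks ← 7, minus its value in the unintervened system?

do(Clicks=7) replaces the equation Clicks <- Reach*Budget with the constant Clicks = 7.
Installs = min(Reach, Budget)  [with Reach=2, Budget=-1]  = -1
Signups = Installs*Clicks  [with Installs=-1, Clicks=7]  = -7
Without intervention: Clicks = Reach*Budget  [with Reach=2, Budget=-1]  = -2; Installs = min(Reach, Budget)  [with Reach=2, Budget=-1]  = -1; Signups = Installs*Clicks  [with Installs=-1, Clicks=-2]  = 2.
Change = -7 − 2 = -9.

-9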